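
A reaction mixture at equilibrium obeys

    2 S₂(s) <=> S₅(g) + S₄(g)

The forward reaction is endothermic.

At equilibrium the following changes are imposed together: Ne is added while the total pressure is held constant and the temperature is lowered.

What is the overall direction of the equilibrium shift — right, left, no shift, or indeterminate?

Adding inert gas at constant total pressure expands the volume and lowers every reacting partial pressure. With Δn_gas = 2 − 0 = +2, Q moves away from K toward the side with fewer gas moles, so the system shifts toward the side with more gas moles — to the right.
The forward reaction is endothermic. Lowering T favours the exothermic direction — shift to the left.
The individual effects push in opposite directions; without quantitative information the net direction cannot be determined.

cannot be determined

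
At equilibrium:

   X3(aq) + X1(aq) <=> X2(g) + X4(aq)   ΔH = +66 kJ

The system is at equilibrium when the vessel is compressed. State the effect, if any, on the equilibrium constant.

unchanged

The equilibrium constant depends only on temperature. This perturbation may move the position of equilibrium, but since T is unchanged, K itself is unchanged.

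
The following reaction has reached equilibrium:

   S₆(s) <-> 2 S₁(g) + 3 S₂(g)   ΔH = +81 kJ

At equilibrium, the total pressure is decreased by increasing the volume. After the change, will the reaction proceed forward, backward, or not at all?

right

Gas moles: reactants 0, products 5 (Δn_gas = +5). Expansion shifts the system toward the side with more moles of gas — to the right.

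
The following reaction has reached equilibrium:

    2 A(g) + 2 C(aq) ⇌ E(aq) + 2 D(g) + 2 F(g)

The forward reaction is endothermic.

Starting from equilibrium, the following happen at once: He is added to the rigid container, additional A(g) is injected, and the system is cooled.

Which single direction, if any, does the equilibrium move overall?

cannot be determined

At constant volume, adding an inert gas leaves every reacting species' partial pressure unchanged, so Q is unchanged — no shift from this change.
Adding A (g), a reactant, drives the reaction to the right.
The forward reaction is endothermic. Lowering T favours the exothermic direction — shift to the left.
The individual effects push in opposite directions; without quantitative information the net direction cannot be determined.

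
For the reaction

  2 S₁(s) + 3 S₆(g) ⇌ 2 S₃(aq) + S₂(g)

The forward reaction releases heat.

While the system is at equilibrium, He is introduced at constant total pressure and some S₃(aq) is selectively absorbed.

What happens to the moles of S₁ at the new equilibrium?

cannot be determined

Adding inert gas at constant total pressure expands the volume and lowers every reacting partial pressure. With Δn_gas = 1 − 3 = -2, Q moves away from K toward the side with fewer gas moles, so the system shifts toward the side with more gas moles — to the left.
Removing S₃ (aq), a product, drives the reaction to the right.
The two effects oppose each other, so the net shift — and hence the change in S₁ — cannot be determined from the given information.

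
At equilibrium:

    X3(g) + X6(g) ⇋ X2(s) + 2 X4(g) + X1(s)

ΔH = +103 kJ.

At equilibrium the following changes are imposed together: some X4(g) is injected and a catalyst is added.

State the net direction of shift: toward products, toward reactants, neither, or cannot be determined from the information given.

left

Adding X4 (g), a product, drives the reaction to the left.
A catalyst speeds both forward and reverse rates equally; it changes neither Q nor K — no shift from this change.
Only the nonzero effect(s) matter; the net shift is to the left.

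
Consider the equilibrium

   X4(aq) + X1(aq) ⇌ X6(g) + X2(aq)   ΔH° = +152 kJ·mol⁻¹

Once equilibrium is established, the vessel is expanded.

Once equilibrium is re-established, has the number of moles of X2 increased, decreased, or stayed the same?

Gas moles: reactants 0, products 1 (Δn_gas = +1). Expansion shifts the system toward the side with more moles of gas — to the right.
The net shift is to the right. X2 is a product, so its amount increases.

increases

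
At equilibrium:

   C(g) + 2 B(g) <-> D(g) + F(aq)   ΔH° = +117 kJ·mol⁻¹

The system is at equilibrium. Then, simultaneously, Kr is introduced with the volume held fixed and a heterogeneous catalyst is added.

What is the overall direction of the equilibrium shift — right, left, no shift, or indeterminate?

no shift

At constant volume, adding an inert gas leaves every reacting species' partial pressure unchanged, so Q is unchanged — no shift from this change.
A catalyst speeds both forward and reverse rates equally; it changes neither Q nor K — no shift from this change.
None of the changes alters Q relative to K, so there is no net shift.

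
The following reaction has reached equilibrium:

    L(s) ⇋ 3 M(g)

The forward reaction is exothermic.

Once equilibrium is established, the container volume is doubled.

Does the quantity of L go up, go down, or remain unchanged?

Gas moles: reactants 0, products 3 (Δn_gas = +3). Expansion shifts the system toward the side with more moles of gas — to the right.
The net shift is to the right. L is a reactant, so its amount decreases.

decreases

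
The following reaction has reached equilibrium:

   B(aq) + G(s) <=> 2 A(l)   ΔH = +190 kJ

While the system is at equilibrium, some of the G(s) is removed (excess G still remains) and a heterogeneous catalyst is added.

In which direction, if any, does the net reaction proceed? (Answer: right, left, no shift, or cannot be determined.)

no shift

G is a pure solid; its activity is 1 regardless of amount, so Q is unaffected — no shift from this change.
A catalyst speeds both forward and reverse rates equally; it changes neither Q nor K — no shift from this change.
None of the changes alters Q relative to K, so there is no net shift.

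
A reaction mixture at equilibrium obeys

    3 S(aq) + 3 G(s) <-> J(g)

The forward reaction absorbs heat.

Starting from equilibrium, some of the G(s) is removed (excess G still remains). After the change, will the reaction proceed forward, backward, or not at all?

no shift

G is a pure solid; its activity is 1 regardless of amount, so Q is unaffected — no shift from this change.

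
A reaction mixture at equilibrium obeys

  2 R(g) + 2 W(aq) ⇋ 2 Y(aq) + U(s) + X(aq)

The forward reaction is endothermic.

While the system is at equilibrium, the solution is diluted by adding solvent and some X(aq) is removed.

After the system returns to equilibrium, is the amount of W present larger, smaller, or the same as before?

Dilution lowers every aqueous concentration by the same factor. Δn_aq = 3 − 2 = +1, so the system shifts toward the side with more dissolved moles — to the right.
Removing X (aq), a product, drives the reaction to the right.
The net shift is to the right. W is a reactant, so its amount decreases.

decreases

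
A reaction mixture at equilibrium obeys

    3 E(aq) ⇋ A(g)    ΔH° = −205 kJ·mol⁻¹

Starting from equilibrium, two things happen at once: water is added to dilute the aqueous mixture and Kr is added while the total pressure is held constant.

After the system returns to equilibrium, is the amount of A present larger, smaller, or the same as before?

Dilution lowers every aqueous concentration by the same factor. Δn_aq = 0 − 3 = -3, so the system shifts toward the side with more dissolved moles — to the left.
Adding inert gas at constant total pressure expands the volume and lowers every reacting partial pressure. With Δn_gas = 1 − 0 = +1, Q moves away from K toward the side with fewer gas moles, so the system shifts toward the side with more gas moles — to the right.
The two effects oppose each other, so the net shift — and hence the change in A — cannot be determined from the given information.

cannot be determined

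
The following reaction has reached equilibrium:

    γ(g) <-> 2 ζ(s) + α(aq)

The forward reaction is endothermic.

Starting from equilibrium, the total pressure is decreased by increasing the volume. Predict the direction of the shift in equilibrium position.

Gas moles: reactants 1, products 0 (Δn_gas = -1). Expansion shifts the system toward the side with more moles of gas — to the left.

left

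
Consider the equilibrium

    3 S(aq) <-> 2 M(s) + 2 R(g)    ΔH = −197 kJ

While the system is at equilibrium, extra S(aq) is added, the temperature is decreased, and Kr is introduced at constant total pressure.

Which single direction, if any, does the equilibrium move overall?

right

Adding S (aq), a reactant, drives the reaction to the right.
The forward reaction is exothermic. Lowering T favours the exothermic direction — shift to the right.
Adding inert gas at constant total pressure expands the volume and lowers every reacting partial pressure. With Δn_gas = 2 − 0 = +2, Q moves away from K toward the side with fewer gas moles, so the system shifts toward the side with more gas moles — to the right.
All effects act in the same direction — net shift to the right.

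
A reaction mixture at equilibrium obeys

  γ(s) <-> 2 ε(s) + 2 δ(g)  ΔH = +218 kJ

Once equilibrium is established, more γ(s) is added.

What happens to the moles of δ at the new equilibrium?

unchanged

γ is a pure solid; its activity is 1 regardless of amount, so Q is unaffected — no shift from this change.
No net shift occurs, so the amount of δ is unchanged.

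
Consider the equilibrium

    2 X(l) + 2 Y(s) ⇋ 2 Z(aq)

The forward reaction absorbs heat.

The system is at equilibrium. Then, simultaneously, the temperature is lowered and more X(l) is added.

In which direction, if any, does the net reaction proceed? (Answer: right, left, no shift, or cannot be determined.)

left

The forward reaction is endothermic. Lowering T favours the exothermic direction — shift to the left.
X is a pure liquid; its activity is 1 regardless of amount, so Q is unaffected — no shift from this change.
Only the nonzero effect(s) matter; the net shift is to the left.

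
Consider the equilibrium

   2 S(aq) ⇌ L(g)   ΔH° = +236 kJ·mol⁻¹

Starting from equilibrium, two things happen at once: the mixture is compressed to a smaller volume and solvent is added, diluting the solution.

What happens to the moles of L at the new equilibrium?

Gas moles: reactants 0, products 1 (Δn_gas = +1). Compression shifts the system toward the side with fewer moles of gas — to the left.
Dilution lowers every aqueous concentration by the same factor. Δn_aq = 0 − 2 = -2, so the system shifts toward the side with more dissolved moles — to the left.
The net shift is to the left. L is a product, so its amount decreases.

decreases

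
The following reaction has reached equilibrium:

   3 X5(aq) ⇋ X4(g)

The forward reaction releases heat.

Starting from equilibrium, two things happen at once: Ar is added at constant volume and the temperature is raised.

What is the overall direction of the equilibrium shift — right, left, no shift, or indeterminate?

left

At constant volume, adding an inert gas leaves every reacting species' partial pressure unchanged, so Q is unchanged — no shift from this change.
The forward reaction is exothermic. Raising T favours the endothermic direction — shift to the left.
Only the nonzero effect(s) matter; the net shift is to the left.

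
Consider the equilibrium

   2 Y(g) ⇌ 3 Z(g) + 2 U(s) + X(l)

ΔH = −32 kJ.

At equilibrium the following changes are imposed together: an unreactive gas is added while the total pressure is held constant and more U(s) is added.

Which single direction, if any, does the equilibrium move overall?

right

Adding inert gas at constant total pressure expands the volume and lowers every reacting partial pressure. With Δn_gas = 3 − 2 = +1, Q moves away from K toward the side with fewer gas moles, so the system shifts toward the side with more gas moles — to the right.
U is a pure solid; its activity is 1 regardless of amount, so Q is unaffected — no shift from this change.
Only the nonzero effect(s) matter; the net shift is to the right.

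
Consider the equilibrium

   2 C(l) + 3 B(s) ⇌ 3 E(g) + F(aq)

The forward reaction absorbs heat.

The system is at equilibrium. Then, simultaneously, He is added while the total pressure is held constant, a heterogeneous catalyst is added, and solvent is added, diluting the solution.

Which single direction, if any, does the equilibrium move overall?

right

Adding inert gas at constant total pressure expands the volume and lowers every reacting partial pressure. With Δn_gas = 3 − 0 = +3, Q moves away from K toward the side with fewer gas moles, so the system shifts toward the side with more gas moles — to the right.
A catalyst speeds both forward and reverse rates equally; it changes neither Q nor K — no shift from this change.
Dilution lowers every aqueous concentration by the same factor. Δn_aq = 1 − 0 = +1, so the system shifts toward the side with more dissolved moles — to the right.
Only the nonzero effect(s) matter; the net shift is to the right.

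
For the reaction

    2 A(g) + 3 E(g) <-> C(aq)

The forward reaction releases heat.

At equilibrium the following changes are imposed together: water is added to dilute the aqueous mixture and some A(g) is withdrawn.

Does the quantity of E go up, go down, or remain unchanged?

Dilution lowers every aqueous concentration by the same factor. Δn_aq = 1 − 0 = +1, so the system shifts toward the side with more dissolved moles — to the right.
Removing A (g), a reactant, drives the reaction to the left.
The two effects oppose each other, so the net shift — and hence the change in E — cannot be determined from the given information.

cannot be determined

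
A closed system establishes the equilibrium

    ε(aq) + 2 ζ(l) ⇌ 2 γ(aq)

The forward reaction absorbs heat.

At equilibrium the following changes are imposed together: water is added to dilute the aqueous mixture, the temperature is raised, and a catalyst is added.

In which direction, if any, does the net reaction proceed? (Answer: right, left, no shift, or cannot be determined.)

Dilution lowers every aqueous concentration by the same factor. Δn_aq = 2 − 1 = +1, so the system shifts toward the side with more dissolved moles — to the right.
The forward reaction is endothermic. Raising T favours the endothermic direction — shift to the right.
A catalyst speeds both forward and reverse rates equally; it changes neither Q nor K — no shift from this change.
Only the nonzero effect(s) matter; the net shift is to the right.

right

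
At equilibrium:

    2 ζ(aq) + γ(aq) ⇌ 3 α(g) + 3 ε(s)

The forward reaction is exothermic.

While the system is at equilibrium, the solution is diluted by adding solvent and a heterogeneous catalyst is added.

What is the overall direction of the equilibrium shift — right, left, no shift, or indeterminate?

Dilution lowers every aqueous concentration by the same factor. Δn_aq = 0 − 3 = -3, so the system shifts toward the side with more dissolved moles — to the left.
A catalyst speeds both forward and reverse rates equally; it changes neither Q nor K — no shift from this change.
Only the nonzero effect(s) matter; the net shift is to the left.

left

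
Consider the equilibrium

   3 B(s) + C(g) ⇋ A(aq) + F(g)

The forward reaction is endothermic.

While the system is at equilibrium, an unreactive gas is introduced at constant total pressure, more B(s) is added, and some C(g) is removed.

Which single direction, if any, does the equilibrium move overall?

Adding inert gas at constant total pressure expands the volume, scaling every reacting partial pressure by the same factor. Δn_gas = 1 − 1 = 0, so Q is unchanged — no shift.
B is a pure solid; its activity is 1 regardless of amount, so Q is unaffected — no shift from this change.
Removing C (g), a reactant, drives the reaction to the left.
Only the nonzero effect(s) matter; the net shift is to the left.

left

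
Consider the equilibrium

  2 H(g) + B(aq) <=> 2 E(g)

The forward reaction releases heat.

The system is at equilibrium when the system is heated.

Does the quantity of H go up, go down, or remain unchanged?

increases

The forward reaction is exothermic. Raising T favours the endothermic direction — shift to the left.
The net shift is to the left. H is a reactant, so its amount increases.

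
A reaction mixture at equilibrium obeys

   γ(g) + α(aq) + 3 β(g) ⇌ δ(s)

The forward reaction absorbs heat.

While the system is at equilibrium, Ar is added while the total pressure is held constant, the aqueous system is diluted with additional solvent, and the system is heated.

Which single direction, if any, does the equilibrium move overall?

Adding inert gas at constant total pressure expands the volume and lowers every reacting partial pressure. With Δn_gas = 0 − 4 = -4, Q moves away from K toward the side with fewer gas moles, so the system shifts toward the side with more gas moles — to the left.
Dilution lowers every aqueous concentration by the same factor. Δn_aq = 0 − 1 = -1, so the system shifts toward the side with more dissolved moles — to the left.
The forward reaction is endothermic. Raising T favours the endothermic direction — shift to the right.
The individual effects push in opposite directions; without quantitative information the net direction cannot be determined.

cannot be determined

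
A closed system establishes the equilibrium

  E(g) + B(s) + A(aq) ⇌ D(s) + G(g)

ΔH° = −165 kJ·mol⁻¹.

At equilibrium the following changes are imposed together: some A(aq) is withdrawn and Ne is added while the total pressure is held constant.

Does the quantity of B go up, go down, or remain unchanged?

increases

Removing A (aq), a reactant, drives the reaction to the left.
Adding inert gas at constant total pressure expands the volume, scaling every reacting partial pressure by the same factor. Δn_gas = 1 − 1 = 0, so Q is unchanged — no shift.
The net shift is to the left. B is a reactant, so its amount increases.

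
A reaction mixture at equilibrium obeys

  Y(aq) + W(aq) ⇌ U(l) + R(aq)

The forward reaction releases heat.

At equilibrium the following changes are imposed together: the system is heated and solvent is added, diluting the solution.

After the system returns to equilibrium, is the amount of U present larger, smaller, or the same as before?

decreases

The forward reaction is exothermic. Raising T favours the endothermic direction — shift to the left.
Dilution lowers every aqueous concentration by the same factor. Δn_aq = 1 − 2 = -1, so the system shifts toward the side with more dissolved moles — to the left.
The net shift is to the left. U is a product, so its amount decreases.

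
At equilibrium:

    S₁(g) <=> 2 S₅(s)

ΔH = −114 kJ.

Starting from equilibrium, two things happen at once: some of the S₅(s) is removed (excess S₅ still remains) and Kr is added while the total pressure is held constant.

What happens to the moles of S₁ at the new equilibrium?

S₅ is a pure solid; its activity is 1 regardless of amount, so Q is unaffected — no shift from this change.
Adding inert gas at constant total pressure expands the volume and lowers every reacting partial pressure. With Δn_gas = 0 − 1 = -1, Q moves away from K toward the side with fewer gas moles, so the system shifts toward the side with more gas moles — to the left.
The net shift is to the left. S₁ is a reactant, so its amount increases.

increases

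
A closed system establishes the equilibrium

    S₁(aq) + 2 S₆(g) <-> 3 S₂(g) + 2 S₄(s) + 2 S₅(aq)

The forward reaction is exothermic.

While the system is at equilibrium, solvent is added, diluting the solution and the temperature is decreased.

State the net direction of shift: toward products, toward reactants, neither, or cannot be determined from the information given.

Dilution lowers every aqueous concentration by the same factor. Δn_aq = 2 − 1 = +1, so the system shifts toward the side with more dissolved moles — to the right.
The forward reaction is exothermic. Lowering T favours the exothermic direction — shift to the right.
All effects act in the same direction — net shift to the right.

right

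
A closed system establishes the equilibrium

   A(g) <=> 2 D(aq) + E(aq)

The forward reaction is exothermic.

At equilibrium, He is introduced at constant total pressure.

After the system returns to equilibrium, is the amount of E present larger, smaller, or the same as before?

Adding inert gas at constant total pressure expands the volume and lowers every reacting partial pressure. With Δn_gas = 0 − 1 = -1, Q moves away from K toward the side with fewer gas moles, so the system shifts toward the side with more gas moles — to the left.
The net shift is to the left. E is a product, so its amount decreases.

decreases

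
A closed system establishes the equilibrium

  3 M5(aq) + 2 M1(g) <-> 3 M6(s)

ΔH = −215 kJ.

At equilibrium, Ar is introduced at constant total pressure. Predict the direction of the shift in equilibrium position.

left

Adding inert gas at constant total pressure expands the volume and lowers every reacting partial pressure. With Δn_gas = 0 − 2 = -2, Q moves away from K toward the side with fewer gas moles, so the system shifts toward the side with more gas moles — to the left.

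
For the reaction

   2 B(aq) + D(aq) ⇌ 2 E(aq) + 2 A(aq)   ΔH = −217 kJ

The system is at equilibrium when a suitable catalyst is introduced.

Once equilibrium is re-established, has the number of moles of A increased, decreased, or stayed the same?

A catalyst speeds both forward and reverse rates equally; it changes neither Q nor K — no shift from this change.
No net shift occurs, so the amount of A is unchanged.

unchanged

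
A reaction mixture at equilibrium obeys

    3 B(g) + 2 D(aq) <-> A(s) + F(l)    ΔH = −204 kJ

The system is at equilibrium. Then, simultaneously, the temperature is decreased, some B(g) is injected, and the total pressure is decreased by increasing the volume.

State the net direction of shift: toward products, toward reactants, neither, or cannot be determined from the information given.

The forward reaction is exothermic. Lowering T favours the exothermic direction — shift to the right.
Adding B (g), a reactant, drives the reaction to the right.
Gas moles: reactants 3, products 0 (Δn_gas = -3). Expansion shifts the system toward the side with more moles of gas — to the left.
The individual effects push in opposite directions; without quantitative information the net direction cannot be determined.

cannot be determined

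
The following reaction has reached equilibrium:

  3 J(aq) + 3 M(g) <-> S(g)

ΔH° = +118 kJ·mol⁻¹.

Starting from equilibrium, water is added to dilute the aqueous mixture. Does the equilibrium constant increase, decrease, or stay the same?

unchanged

The equilibrium constant depends only on temperature. This perturbation may move the position of equilibrium, but since T is unchanged, K itself is unchanged.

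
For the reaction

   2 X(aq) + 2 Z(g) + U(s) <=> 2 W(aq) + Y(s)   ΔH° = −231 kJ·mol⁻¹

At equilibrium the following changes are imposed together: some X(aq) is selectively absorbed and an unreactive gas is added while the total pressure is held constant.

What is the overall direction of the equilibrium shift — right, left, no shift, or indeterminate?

Removing X (aq), a reactant, drives the reaction to the left.
Adding inert gas at constant total pressure expands the volume and lowers every reacting partial pressure. With Δn_gas = 0 − 2 = -2, Q moves away from K toward the side with fewer gas moles, so the system shifts toward the side with more gas moles — to the left.
All effects act in the same direction — net shift to the left.

left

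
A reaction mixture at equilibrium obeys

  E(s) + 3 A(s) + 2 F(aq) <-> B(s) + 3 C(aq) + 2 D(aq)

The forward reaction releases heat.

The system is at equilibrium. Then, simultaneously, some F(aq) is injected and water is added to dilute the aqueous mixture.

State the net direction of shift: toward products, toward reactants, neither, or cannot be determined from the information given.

right

Adding F (aq), a reactant, drives the reaction to the right.
Dilution lowers every aqueous concentration by the same factor. Δn_aq = 5 − 2 = +3, so the system shifts toward the side with more dissolved moles — to the right.
All effects act in the same direction — net shift to the right.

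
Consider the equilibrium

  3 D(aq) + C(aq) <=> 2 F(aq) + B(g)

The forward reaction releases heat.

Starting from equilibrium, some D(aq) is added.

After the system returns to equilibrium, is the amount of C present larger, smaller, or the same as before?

decreases

Adding D (aq), a reactant, drives the reaction to the right.
The net shift is to the right. C is a reactant, so its amount decreases.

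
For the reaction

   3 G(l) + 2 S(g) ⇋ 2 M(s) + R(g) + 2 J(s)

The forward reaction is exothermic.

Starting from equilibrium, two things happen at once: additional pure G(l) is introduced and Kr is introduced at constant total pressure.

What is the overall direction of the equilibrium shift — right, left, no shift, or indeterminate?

G is a pure liquid; its activity is 1 regardless of amount, so Q is unaffected — no shift from this change.
Adding inert gas at constant total pressure expands the volume and lowers every reacting partial pressure. With Δn_gas = 1 − 2 = -1, Q moves away from K toward the side with fewer gas moles, so the system shifts toward the side with more gas moles — to the left.
Only the nonzero effect(s) matter; the net shift is to the left.

left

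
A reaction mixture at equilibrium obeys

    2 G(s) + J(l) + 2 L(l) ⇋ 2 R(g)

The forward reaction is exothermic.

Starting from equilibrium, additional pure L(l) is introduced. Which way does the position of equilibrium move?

L is a pure liquid; its activity is 1 regardless of amount, so Q is unaffected — no shift from this change.

no shift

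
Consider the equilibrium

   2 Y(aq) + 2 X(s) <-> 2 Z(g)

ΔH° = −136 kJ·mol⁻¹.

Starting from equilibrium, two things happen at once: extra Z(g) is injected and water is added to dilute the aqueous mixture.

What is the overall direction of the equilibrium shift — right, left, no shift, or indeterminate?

Adding Z (g), a product, drives the reaction to the left.
Dilution lowers every aqueous concentration by the same factor. Δn_aq = 0 − 2 = -2, so the system shifts toward the side with more dissolved moles — to the left.
All effects act in the same direction — net shift to the left.

left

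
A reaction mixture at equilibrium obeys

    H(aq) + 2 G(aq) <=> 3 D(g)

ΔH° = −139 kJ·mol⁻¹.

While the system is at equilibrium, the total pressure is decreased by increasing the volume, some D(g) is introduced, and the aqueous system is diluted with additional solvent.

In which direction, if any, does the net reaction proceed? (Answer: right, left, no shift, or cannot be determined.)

Gas moles: reactants 0, products 3 (Δn_gas = +3). Expansion shifts the system toward the side with more moles of gas — to the right.
Adding D (g), a product, drives the reaction to the left.
Dilution lowers every aqueous concentration by the same factor. Δn_aq = 0 − 3 = -3, so the system shifts toward the side with more dissolved moles — to the left.
The individual effects push in opposite directions; without quantitative information the net direction cannot be determined.

cannot be determined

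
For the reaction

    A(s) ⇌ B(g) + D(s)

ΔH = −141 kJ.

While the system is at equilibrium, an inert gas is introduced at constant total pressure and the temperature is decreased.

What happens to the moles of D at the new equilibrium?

Adding inert gas at constant total pressure expands the volume and lowers every reacting partial pressure. With Δn_gas = 1 − 0 = +1, Q moves away from K toward the side with fewer gas moles, so the system shifts toward the side with more gas moles — to the right.
The forward reaction is exothermic. Lowering T favours the exothermic direction — shift to the right.
The net shift is to the right. D is a product, so its amount increases.

increases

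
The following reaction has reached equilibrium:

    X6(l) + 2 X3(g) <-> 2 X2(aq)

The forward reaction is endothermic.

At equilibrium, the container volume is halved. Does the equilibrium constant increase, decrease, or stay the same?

The equilibrium constant depends only on temperature. This perturbation may move the position of equilibrium, but since T is unchanged, K itself is unchanged.

unchanged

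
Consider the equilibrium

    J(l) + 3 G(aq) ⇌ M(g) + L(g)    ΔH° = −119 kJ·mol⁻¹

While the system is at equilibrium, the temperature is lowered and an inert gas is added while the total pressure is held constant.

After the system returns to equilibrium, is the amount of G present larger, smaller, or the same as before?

decreases

The forward reaction is exothermic. Lowering T favours the exothermic direction — shift to the right.
Adding inert gas at constant total pressure expands the volume and lowers every reacting partial pressure. With Δn_gas = 2 − 0 = +2, Q moves away from K toward the side with fewer gas moles, so the system shifts toward the side with more gas moles — to the right.
The net shift is to the right. G is a reactant, so its amount decreases.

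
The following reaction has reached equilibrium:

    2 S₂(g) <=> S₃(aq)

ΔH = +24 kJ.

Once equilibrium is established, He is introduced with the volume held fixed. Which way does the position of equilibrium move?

no shift

At constant volume, adding an inert gas leaves every reacting species' partial pressure unchanged, so Q is unchanged — no shift from this change.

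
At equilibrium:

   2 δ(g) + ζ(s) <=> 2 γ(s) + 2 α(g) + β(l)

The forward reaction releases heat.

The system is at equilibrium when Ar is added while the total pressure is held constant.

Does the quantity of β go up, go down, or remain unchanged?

unchanged

Adding inert gas at constant total pressure expands the volume, scaling every reacting partial pressure by the same factor. Δn_gas = 2 − 2 = 0, so Q is unchanged — no shift.
No net shift occurs, so the amount of β is unchanged.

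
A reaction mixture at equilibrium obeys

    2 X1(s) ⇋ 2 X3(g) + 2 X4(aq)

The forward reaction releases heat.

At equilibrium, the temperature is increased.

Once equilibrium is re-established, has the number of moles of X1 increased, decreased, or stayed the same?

The forward reaction is exothermic. Raising T favours the endothermic direction — shift to the left.
The net shift is to the left. X1 is a reactant, so its amount increases.

increases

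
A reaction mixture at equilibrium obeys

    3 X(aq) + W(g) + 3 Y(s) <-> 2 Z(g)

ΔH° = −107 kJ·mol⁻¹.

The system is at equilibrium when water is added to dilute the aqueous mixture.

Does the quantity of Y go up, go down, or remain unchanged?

increases

Dilution lowers every aqueous concentration by the same factor. Δn_aq = 0 − 3 = -3, so the system shifts toward the side with more dissolved moles — to the left.
The net shift is to the left. Y is a reactant, so its amount increases.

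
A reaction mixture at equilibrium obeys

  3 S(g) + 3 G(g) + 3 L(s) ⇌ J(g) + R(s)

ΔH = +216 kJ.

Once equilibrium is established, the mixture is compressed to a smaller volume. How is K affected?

The equilibrium constant depends only on temperature. This perturbation may move the position of equilibrium, but since T is unchanged, K itself is unchanged.

unchanged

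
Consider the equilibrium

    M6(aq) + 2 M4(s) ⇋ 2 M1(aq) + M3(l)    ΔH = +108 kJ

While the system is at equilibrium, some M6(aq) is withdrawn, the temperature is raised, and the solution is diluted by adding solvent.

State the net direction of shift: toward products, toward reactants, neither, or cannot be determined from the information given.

cannot be determined

Removing M6 (aq), a reactant, drives the reaction to the left.
The forward reaction is endothermic. Raising T favours the endothermic direction — shift to the right.
Dilution lowers every aqueous concentration by the same factor. Δn_aq = 2 − 1 = +1, so the system shifts toward the side with more dissolved moles — to the right.
The individual effects push in opposite directions; without quantitative information the net direction cannot be determined.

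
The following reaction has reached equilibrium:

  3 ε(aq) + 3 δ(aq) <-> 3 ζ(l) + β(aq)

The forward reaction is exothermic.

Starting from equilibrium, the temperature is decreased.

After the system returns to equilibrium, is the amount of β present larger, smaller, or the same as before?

The forward reaction is exothermic. Lowering T favours the exothermic direction — shift to the right.
The net shift is to the right. β is a product, so its amount increases.

increases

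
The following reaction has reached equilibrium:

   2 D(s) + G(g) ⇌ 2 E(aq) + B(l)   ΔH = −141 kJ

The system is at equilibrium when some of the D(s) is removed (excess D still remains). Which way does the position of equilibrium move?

no shift

D is a pure solid; its activity is 1 regardless of amount, so Q is unaffected — no shift from this change.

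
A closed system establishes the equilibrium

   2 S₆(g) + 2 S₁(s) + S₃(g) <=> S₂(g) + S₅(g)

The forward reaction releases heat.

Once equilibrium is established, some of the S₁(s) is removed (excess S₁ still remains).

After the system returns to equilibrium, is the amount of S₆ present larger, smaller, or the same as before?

S₁ is a pure solid; its activity is 1 regardless of amount, so Q is unaffected — no shift from this change.
No net shift occurs, so the amount of S₆ is unchanged.

unchanged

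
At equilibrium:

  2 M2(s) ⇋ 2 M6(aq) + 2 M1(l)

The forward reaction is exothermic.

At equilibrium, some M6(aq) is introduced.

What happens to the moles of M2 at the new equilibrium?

Adding M6 (aq), a product, drives the reaction to the left.
The net shift is to the left. M2 is a reactant, so its amount increases.

increases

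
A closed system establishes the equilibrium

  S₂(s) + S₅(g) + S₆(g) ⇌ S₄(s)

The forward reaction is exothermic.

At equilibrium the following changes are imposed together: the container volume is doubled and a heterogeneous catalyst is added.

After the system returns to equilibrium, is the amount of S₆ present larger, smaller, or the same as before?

Gas moles: reactants 2, products 0 (Δn_gas = -2). Expansion shifts the system toward the side with more moles of gas — to the left.
A catalyst speeds both forward and reverse rates equally; it changes neither Q nor K — no shift from this change.
The net shift is to the left. S₆ is a reactant, so its amount increases.

increases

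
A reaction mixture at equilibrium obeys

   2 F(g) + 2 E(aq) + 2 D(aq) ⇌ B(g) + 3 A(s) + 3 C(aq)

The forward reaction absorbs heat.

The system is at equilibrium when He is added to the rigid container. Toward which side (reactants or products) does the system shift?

no shift

At constant volume, adding an inert gas leaves every reacting species' partial pressure unchanged, so Q is unchanged — no shift from this change.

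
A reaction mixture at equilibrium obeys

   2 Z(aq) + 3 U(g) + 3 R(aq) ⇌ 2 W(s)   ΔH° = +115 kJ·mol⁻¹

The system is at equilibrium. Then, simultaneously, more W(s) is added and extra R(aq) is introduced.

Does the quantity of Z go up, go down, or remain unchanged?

decreases

W is a pure solid; its activity is 1 regardless of amount, so Q is unaffected — no shift from this change.
Adding R (aq), a reactant, drives the reaction to the right.
The net shift is to the right. Z is a reactant, so its amount decreases.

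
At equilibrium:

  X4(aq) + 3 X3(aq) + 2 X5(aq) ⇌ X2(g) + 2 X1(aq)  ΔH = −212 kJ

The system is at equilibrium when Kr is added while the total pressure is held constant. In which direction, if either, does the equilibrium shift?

Adding inert gas at constant total pressure expands the volume and lowers every reacting partial pressure. With Δn_gas = 1 − 0 = +1, Q moves away from K toward the side with fewer gas moles, so the system shifts toward the side with more gas moles — to the right.

right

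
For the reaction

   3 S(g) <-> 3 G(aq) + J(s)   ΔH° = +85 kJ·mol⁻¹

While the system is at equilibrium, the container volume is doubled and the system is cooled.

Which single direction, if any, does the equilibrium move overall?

Gas moles: reactants 3, products 0 (Δn_gas = -3). Expansion shifts the system toward the side with more moles of gas — to the left.
The forward reaction is endothermic. Lowering T favours the exothermic direction — shift to the left.
All effects act in the same direction — net shift to the left.

left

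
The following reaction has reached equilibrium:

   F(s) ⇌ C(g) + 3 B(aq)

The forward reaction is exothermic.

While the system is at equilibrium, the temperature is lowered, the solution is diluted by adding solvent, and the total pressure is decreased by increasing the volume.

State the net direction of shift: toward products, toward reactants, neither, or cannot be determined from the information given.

right

The forward reaction is exothermic. Lowering T favours the exothermic direction — shift to the right.
Dilution lowers every aqueous concentration by the same factor. Δn_aq = 3 − 0 = +3, so the system shifts toward the side with more dissolved moles — to the right.
Gas moles: reactants 0, products 1 (Δn_gas = +1). Expansion shifts the system toward the side with more moles of gas — to the right.
All effects act in the same direction — net shift to the right.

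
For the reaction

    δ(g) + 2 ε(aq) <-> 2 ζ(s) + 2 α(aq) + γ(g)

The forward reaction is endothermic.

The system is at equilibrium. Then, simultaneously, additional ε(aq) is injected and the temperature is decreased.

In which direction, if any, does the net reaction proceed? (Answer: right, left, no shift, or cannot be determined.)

cannot be determined

Adding ε (aq), a reactant, drives the reaction to the right.
The forward reaction is endothermic. Lowering T favours the exothermic direction — shift to the left.
The individual effects push in opposite directions; without quantitative information the net direction cannot be determined.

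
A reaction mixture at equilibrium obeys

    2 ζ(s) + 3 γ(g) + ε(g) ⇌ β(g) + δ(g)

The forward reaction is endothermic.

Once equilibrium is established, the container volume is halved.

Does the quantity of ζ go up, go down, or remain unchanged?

Gas moles: reactants 4, products 2 (Δn_gas = -2). Compression shifts the system toward the side with fewer moles of gas — to the right.
The net shift is to the right. ζ is a reactant, so its amount decreases.

decreases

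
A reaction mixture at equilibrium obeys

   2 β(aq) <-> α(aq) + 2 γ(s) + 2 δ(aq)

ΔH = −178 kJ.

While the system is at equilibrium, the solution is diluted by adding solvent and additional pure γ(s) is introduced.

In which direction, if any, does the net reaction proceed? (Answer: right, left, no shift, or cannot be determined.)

Dilution lowers every aqueous concentration by the same factor. Δn_aq = 3 − 2 = +1, so the system shifts toward the side with more dissolved moles — to the right.
γ is a pure solid; its activity is 1 regardless of amount, so Q is unaffected — no shift from this change.
Only the nonzero effect(s) matter; the net shift is to the right.

right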